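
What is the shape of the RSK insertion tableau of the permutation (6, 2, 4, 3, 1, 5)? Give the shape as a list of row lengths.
[3, 1, 1, 1]

Row-insert each entry into an empty tableau.

After inserting 6: P = [[6]].
After inserting 2: P = [[2], [6]].
After inserting 4: P = [[2, 4], [6]].
After inserting 3: P = [[2, 3], [4], [6]].
After inserting 1: P = [[1, 3], [2], [4], [6]].
After inserting 5: P = [[1, 3, 5], [2], [4], [6]].

The final insertion tableau P = [[1, 3, 5], [2], [4], [6]] has shape [3, 1, 1, 1].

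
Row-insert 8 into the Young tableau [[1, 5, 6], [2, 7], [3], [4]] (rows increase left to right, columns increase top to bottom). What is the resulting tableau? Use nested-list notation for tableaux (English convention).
8 is larger than every entry of row 1, so it is appended to row 1. The new tableau is [[1, 5, 6, 8], [2, 7], [3], [4]].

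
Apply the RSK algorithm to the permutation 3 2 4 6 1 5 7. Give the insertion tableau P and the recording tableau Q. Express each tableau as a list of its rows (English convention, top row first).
P = [[1, 4, 5, 7], [2, 6], [3]], Q = [[1, 3, 4, 7], [2, 6], [5]]

Insert each entry of the permutation into P by Schensted row insertion, recording in Q the position of each new cell.

Insert 3: appended to row 1. P = [[3]].
Insert 2: 2 bumps 3 from row 1; 3 starts row 2. P = [[2], [3]].
Insert 4: appended to row 1. P = [[2, 4], [3]].
Insert 6: appended to row 1. P = [[2, 4, 6], [3]].
Insert 1: 1 bumps 2 from row 1; 2 bumps 3 from row 2; 3 starts row 3. P = [[1, 4, 6], [2], [3]].
Insert 5: 5 bumps 6 from row 1; 6 appends to row 2. P = [[1, 4, 5], [2, 6], [3]].
Insert 7: appended to row 1. P = [[1, 4, 5, 7], [2, 6], [3]].

So P = [[1, 4, 5, 7], [2, 6], [3]], Q = [[1, 3, 4, 7], [2, 6], [5]].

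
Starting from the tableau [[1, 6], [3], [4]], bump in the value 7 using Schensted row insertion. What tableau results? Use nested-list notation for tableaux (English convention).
[[1, 6, 7], [3], [4]]

7 is larger than every entry of row 1, so it is appended to row 1. The new tableau is [[1, 6, 7], [3], [4]].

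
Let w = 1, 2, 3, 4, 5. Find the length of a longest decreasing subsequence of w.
1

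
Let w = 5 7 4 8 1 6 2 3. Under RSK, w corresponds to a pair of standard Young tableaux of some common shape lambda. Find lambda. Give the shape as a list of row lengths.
Row-insert each entry into an empty tableau.

After inserting 5: P = [[5]].
After inserting 7: P = [[5, 7]].
After inserting 4: P = [[4, 7], [5]].
After inserting 8: P = [[4, 7, 8], [5]].
After inserting 1: P = [[1, 7, 8], [4], [5]].
After inserting 6: P = [[1, 6, 8], [4, 7], [5]].
After inserting 2: P = [[1, 2, 8], [4, 6], [5, 7]].
After inserting 3: P = [[1, 2, 3], [4, 6, 8], [5, 7]].

The final insertion tableau P = [[1, 2, 3], [4, 6, 8], [5, 7]] has shape [3, 3, 2].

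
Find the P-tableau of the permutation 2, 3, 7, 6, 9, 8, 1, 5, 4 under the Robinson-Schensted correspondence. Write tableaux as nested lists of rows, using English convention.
P = [[1, 3, 4, 8], [2, 5], [6, 9], [7]]

Insert 2: appended to row 1. P = [[2]].
Insert 3: appended to row 1. P = [[2, 3]].
Insert 7: appended to row 1. P = [[2, 3, 7]].
Insert 6: 6 bumps 7 from row 1; 7 starts row 2. P = [[2, 3, 6], [7]].
Insert 9: appended to row 1. P = [[2, 3, 6, 9], [7]].
Insert 8: 8 bumps 9 from row 1; 9 appends to row 2. P = [[2, 3, 6, 8], [7, 9]].
Insert 1: 1 bumps 2 from row 1; 2 bumps 7 from row 2; 7 starts row 3. P = [[1, 3, 6, 8], [2, 9], [7]].
Insert 5: 5 bumps 6 from row 1; 6 bumps 9 from row 2; 9 appends to row 3. P = [[1, 3, 5, 8], [2, 6], [7, 9]].
Insert 4: 4 bumps 5 from row 1; 5 bumps 6 from row 2; 6 bumps 7 from row 3; 7 starts row 4. P = [[1, 3, 4, 8], [2, 5], [6, 9], [7]].

So P = [[1, 3, 4, 8], [2, 5], [6, 9], [7]].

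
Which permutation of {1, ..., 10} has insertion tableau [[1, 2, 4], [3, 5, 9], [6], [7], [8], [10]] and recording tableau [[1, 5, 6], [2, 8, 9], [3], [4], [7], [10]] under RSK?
Reverse RSK: for i = n, n-1, ..., 1, locate i in Q, remove the corresponding corner cell from P, and reverse-bump its entry up through P; the value ejected from row 1 is w(i).

So w = 10 8 7 3 6 9 1 2 5 4.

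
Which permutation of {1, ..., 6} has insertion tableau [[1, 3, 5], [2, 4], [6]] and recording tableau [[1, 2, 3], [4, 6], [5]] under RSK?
2 4 6 5 1 3

Reverse the RSK construction: for i from n down to 1, find the cell of Q containing i, remove the entry at that cell from P, and reverse-bump it up through P; the value ejected from row 1 is w(i).

Step i=6: Q has 6 at row 2, column 2; remove 4 from row 2 of P and reverse-bump: 4 enters row 1 and ejects 3. So w(6) = 3. P is now [[1, 4, 5], [2], [6]].
Step i=5: Q has 5 at row 3, column 1; remove 6 from row 3 of P and reverse-bump: 6 enters row 2 and ejects 2; 2 enters row 1 and ejects 1. So w(5) = 1. P is now [[2, 4, 5], [6]].
Step i=4: Q has 4 at row 2, column 1; remove 6 from row 2 of P and reverse-bump: 6 enters row 1 and ejects 5. So w(4) = 5. P is now [[2, 4, 6]].
Step i=3: Q has 3 at row 1, column 3; remove that cell from P, ejecting 6. So w(3) = 6. P is now [[2, 4]].
Step i=2: Q has 2 at row 1, column 2; remove that cell from P, ejecting 4. So w(2) = 4. P is now [[2]].
Step i=1: Q has 1 at row 1, column 1; remove that cell from P, ejecting 2. So w(1) = 2. P is now [].

So w = 2 4 6 5 1 3.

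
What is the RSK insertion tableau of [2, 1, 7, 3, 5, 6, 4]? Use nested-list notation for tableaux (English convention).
P = [[1, 3, 4, 6], [2, 5], [7]]

Insert 2: appended to row 1. P = [[2]].
Insert 1: 1 bumps 2 from row 1; 2 starts row 2. P = [[1], [2]].
Insert 7: appended to row 1. P = [[1, 7], [2]].
Insert 3: 3 bumps 7 from row 1; 7 appends to row 2. P = [[1, 3], [2, 7]].
Insert 5: appended to row 1. P = [[1, 3, 5], [2, 7]].
Insert 6: appended to row 1. P = [[1, 3, 5, 6], [2, 7]].
Insert 4: 4 bumps 5 from row 1; 5 bumps 7 from row 2; 7 starts row 3. P = [[1, 3, 4, 6], [2, 5], [7]].

So P = [[1, 3, 4, 6], [2, 5], [7]].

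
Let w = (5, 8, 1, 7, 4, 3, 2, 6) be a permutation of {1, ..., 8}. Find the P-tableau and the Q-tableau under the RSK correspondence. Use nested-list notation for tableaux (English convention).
Insert each entry of the permutation into P by Schensted row insertion, recording in Q the position of each new cell.

Insert 5: appended to row 1. P = [[5]].
Insert 8: appended to row 1. P = [[5, 8]].
Insert 1: 1 bumps 5 from row 1; 5 starts row 2. P = [[1, 8], [5]].
Insert 7: 7 bumps 8 from row 1; 8 appends to row 2. P = [[1, 7], [5, 8]].
Insert 4: 4 bumps 7 from row 1; 7 bumps 8 from row 2; 8 starts row 3. P = [[1, 4], [5, 7], [8]].
Insert 3: 3 bumps 4 from row 1; 4 bumps 5 from row 2; 5 bumps 8 from row 3; 8 starts row 4. P = [[1, 3], [4, 7], [5], [8]].
Insert 2: 2 bumps 3 from row 1; 3 bumps 4 from row 2; 4 bumps 5 from row 3; 5 bumps 8 from row 4; 8 starts row 5. P = [[1, 2], [3, 7], [4], [5], [8]].
Insert 6: appended to row 1. P = [[1, 2, 6], [3, 7], [4], [5], [8]].

So P = [[1, 2, 6], [3, 7], [4], [5], [8]], Q = [[1, 2, 8], [3, 4], [5], [6], [7]].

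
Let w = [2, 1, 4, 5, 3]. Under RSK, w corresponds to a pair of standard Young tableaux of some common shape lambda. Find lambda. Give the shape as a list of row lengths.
[3, 2]

Row-insert each entry into an empty tableau.

After inserting 2: P = [[2]].
After inserting 1: P = [[1], [2]].
After inserting 4: P = [[1, 4], [2]].
After inserting 5: P = [[1, 4, 5], [2]].
After inserting 3: P = [[1, 3, 5], [2, 4]].

The final insertion tableau P = [[1, 3, 5], [2, 4]] has shape [3, 2].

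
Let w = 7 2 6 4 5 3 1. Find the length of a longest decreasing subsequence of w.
5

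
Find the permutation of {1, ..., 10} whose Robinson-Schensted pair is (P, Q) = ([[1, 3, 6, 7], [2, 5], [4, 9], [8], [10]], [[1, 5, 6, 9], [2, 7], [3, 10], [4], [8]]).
10 8 4 2 5 9 6 1 7 3

Reverse the RSK construction: for i from n down to 1, find the cell of Q containing i, remove the entry at that cell from P, and reverse-bump it up through P; the value ejected from row 1 is w(i).

Step i=10: Q has 10 at row 3, column 2; remove 9 from row 3 of P and reverse-bump: 9 enters row 2 and ejects 5; 5 enters row 1 and ejects 3. So w(10) = 3. P is now [[1, 5, 6, 7], [2, 9], [4], [8], [10]].
Step i=9: Q has 9 at row 1, column 4; remove that cell from P, ejecting 7. So w(9) = 7. P is now [[1, 5, 6], [2, 9], [4], [8], [10]].
Step i=8: Q has 8 at row 5, column 1; remove 10 from row 5 of P and reverse-bump: 10 enters row 4 and ejects 8; 8 enters row 3 and ejects 4; 4 enters row 2 and ejects 2; 2 enters row 1 and ejects 1. So w(8) = 1. P is now [[2, 5, 6], [4, 9], [8], [10]].
Step i=7: Q has 7 at row 2, column 2; remove 9 from row 2 of P and reverse-bump: 9 enters row 1 and ejects 6. So w(7) = 6. P is now [[2, 5, 9], [4], [8], [10]].
Step i=6: Q has 6 at row 1, column 3; remove that cell from P, ejecting 9. So w(6) = 9. P is now [[2, 5], [4], [8], [10]].
Step i=5: Q has 5 at row 1, column 2; remove that cell from P, ejecting 5. So w(5) = 5. P is now [[2], [4], [8], [10]].
Step i=4: Q has 4 at row 4, column 1; remove 10 from row 4 of P and reverse-bump: 10 enters row 3 and ejects 8; 8 enters row 2 and ejects 4; 4 enters row 1 and ejects 2. So w(4) = 2. P is now [[4], [8], [10]].
Step i=3: Q has 3 at row 3, column 1; remove 10 from row 3 of P and reverse-bump: 10 enters row 2 and ejects 8; 8 enters row 1 and ejects 4. So w(3) = 4. P is now [[8], [10]].
Step i=2: Q has 2 at row 2, column 1; remove 10 from row 2 of P and reverse-bump: 10 enters row 1 and ejects 8. So w(2) = 8. P is now [[10]].
Step i=1: Q has 1 at row 1, column 1; remove that cell from P, ejecting 10. So w(1) = 10. P is now [].

So w = 10 8 4 2 5 9 6 1 7 3.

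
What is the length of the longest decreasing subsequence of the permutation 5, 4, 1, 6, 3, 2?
4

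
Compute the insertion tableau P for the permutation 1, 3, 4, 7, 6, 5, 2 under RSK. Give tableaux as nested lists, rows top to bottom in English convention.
Insert 1: appended to row 1. P = [[1]].
Insert 3: appended to row 1. P = [[1, 3]].
Insert 4: appended to row 1. P = [[1, 3, 4]].
Insert 7: appended to row 1. P = [[1, 3, 4, 7]].
Insert 6: 6 bumps 7 from row 1; 7 starts row 2. P = [[1, 3, 4, 6], [7]].
Insert 5: 5 bumps 6 from row 1; 6 bumps 7 from row 2; 7 starts row 3. P = [[1, 3, 4, 5], [6], [7]].
Insert 2: 2 bumps 3 from row 1; 3 bumps 6 from row 2; 6 bumps 7 from row 3; 7 starts row 4. P = [[1, 2, 4, 5], [3], [6], [7]].

So P = [[1, 2, 4, 5], [3], [6], [7]].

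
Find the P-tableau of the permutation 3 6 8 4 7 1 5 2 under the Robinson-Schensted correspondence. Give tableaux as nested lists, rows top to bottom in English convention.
P = [[1, 2, 5], [3, 4], [6, 7], [8]]

After inserting 3: P = [[3]].
After inserting 6: P = [[3, 6]].
After inserting 8: P = [[3, 6, 8]].
After inserting 4: P = [[3, 4, 8], [6]].
After inserting 7: P = [[3, 4, 7], [6, 8]].
After inserting 1: P = [[1, 4, 7], [3, 8], [6]].
After inserting 5: P = [[1, 4, 5], [3, 7], [6, 8]].
After inserting 2: P = [[1, 2, 5], [3, 4], [6, 7], [8]].

So P = [[1, 2, 5], [3, 4], [6, 7], [8]].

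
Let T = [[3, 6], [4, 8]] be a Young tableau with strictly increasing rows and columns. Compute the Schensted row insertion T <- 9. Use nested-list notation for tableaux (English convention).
[[3, 6, 9], [4, 8]]

9 is larger than every entry of row 1, so it is appended to row 1. The new tableau is [[3, 6, 9], [4, 8]].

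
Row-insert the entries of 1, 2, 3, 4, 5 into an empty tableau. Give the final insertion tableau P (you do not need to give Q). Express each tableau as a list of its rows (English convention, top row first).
P = [[1, 2, 3, 4, 5]]

Insert 1: appended to row 1. P = [[1]].
Insert 2: appended to row 1. P = [[1, 2]].
Insert 3: appended to row 1. P = [[1, 2, 3]].
Insert 4: appended to row 1. P = [[1, 2, 3, 4]].
Insert 5: appended to row 1. P = [[1, 2, 3, 4, 5]].

So P = [[1, 2, 3, 4, 5]].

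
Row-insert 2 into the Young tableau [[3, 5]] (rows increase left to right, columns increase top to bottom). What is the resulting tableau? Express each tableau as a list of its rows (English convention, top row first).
In row 1, 2 replaces 3 (the leftmost entry greater than 2); 3 is bumped to row 2. 3 starts a new row 2. The new tableau is [[2, 5], [3]].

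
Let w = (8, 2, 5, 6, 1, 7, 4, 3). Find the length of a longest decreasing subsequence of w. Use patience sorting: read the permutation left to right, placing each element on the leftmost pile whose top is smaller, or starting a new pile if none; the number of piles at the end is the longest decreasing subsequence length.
8: new pile. tops = [8]
2: new pile. tops = [8, 2]
5: onto pile 2 (replacing 2). tops = [8, 5]
6: onto pile 2 (replacing 5). tops = [8, 6]
1: new pile. tops = [8, 6, 1]
7: onto pile 2 (replacing 6). tops = [8, 7, 1]
4: onto pile 3 (replacing 1). tops = [8, 7, 4]
3: new pile. tops = [8, 7, 4, 3]

4 piles, so the longest decreasing subsequence has length 4.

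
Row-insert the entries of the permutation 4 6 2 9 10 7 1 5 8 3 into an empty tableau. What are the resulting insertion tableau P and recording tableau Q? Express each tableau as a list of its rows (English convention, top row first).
P = [[1, 3, 7, 8], [2, 5, 10], [4, 6], [9]], Q = [[1, 2, 4, 5], [3, 6, 9], [7, 8], [10]]

Insert each entry of the permutation into P by Schensted row insertion, recording in Q the position of each new cell.

Insert 4: appended to row 1. P = [[4]], Q = [[1]].
Insert 6: appended to row 1. P = [[4, 6]], Q = [[1, 2]].
Insert 2: 2 bumps 4 from row 1; 4 starts row 2. P = [[2, 6], [4]], Q = [[1, 2], [3]].
Insert 9: appended to row 1. P = [[2, 6, 9], [4]], Q = [[1, 2, 4], [3]].
Insert 10: appended to row 1. P = [[2, 6, 9, 10], [4]], Q = [[1, 2, 4, 5], [3]].
Insert 7: 7 bumps 9 from row 1; 9 appends to row 2. P = [[2, 6, 7, 10], [4, 9]], Q = [[1, 2, 4, 5], [3, 6]].
Insert 1: 1 bumps 2 from row 1; 2 bumps 4 from row 2; 4 starts row 3. P = [[1, 6, 7, 10], [2, 9], [4]], Q = [[1, 2, 4, 5], [3, 6], [7]].
Insert 5: 5 bumps 6 from row 1; 6 bumps 9 from row 2; 9 appends to row 3. P = [[1, 5, 7, 10], [2, 6], [4, 9]], Q = [[1, 2, 4, 5], [3, 6], [7, 8]].
Insert 8: 8 bumps 10 from row 1; 10 appends to row 2. P = [[1, 5, 7, 8], [2, 6, 10], [4, 9]], Q = [[1, 2, 4, 5], [3, 6, 9], [7, 8]].
Insert 3: 3 bumps 5 from row 1; 5 bumps 6 from row 2; 6 bumps 9 from row 3; 9 starts row 4. P = [[1, 3, 7, 8], [2, 5, 10], [4, 6], [9]], Q = [[1, 2, 4, 5], [3, 6, 9], [7, 8], [10]].

So P = [[1, 3, 7, 8], [2, 5, 10], [4, 6], [9]], Q = [[1, 2, 4, 5], [3, 6, 9], [7, 8], [10]].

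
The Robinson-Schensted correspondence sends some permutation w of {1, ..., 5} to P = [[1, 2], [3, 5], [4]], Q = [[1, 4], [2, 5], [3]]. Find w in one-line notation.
4 3 1 5 2

Reverse the RSK construction: for i from n down to 1, find the cell of Q containing i, remove the entry at that cell from P, and reverse-bump it up through P; the value ejected from row 1 is w(i).

Step i=5: Q has 5 at row 2, column 2; remove 5 from row 2 of P and reverse-bump: 5 enters row 1 and ejects 2. So w(5) = 2. P is now [[1, 5], [3], [4]].
Step i=4: Q has 4 at row 1, column 2; remove that cell from P, ejecting 5. So w(4) = 5. P is now [[1], [3], [4]].
Step i=3: Q has 3 at row 3, column 1; remove 4 from row 3 of P and reverse-bump: 4 enters row 2 and ejects 3; 3 enters row 1 and ejects 1. So w(3) = 1. P is now [[3], [4]].
Step i=2: Q has 2 at row 2, column 1; remove 4 from row 2 of P and reverse-bump: 4 enters row 1 and ejects 3. So w(2) = 3. P is now [[4]].
Step i=1: Q has 1 at row 1, column 1; remove that cell from P, ejecting 4. So w(1) = 4. P is now [].

So w = 4 3 1 5 2.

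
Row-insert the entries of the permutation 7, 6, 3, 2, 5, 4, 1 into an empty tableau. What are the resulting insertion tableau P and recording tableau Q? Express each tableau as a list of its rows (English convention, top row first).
Insert each entry of the permutation into P by Schensted row insertion, recording in Q the position of each new cell.

After inserting 7: P = [[7]].
After inserting 6: P = [[6], [7]].
After inserting 3: P = [[3], [6], [7]].
After inserting 2: P = [[2], [3], [6], [7]].
After inserting 5: P = [[2, 5], [3], [6], [7]].
After inserting 4: P = [[2, 4], [3, 5], [6], [7]].
After inserting 1: P = [[1, 4], [2, 5], [3], [6], [7]].

So P = [[1, 4], [2, 5], [3], [6], [7]], Q = [[1, 5], [2, 6], [3], [4], [7]].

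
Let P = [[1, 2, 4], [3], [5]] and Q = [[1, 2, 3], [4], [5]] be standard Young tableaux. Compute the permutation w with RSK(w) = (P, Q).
Reverse the RSK construction: for i from n down to 1, find the cell of Q containing i, remove the entry at that cell from P, and reverse-bump it up through P; the value ejected from row 1 is w(i).

Step i=5: Q has 5 at row 3, column 1; remove 5 from row 3 of P and reverse-bump: 5 enters row 2 and ejects 3; 3 enters row 1 and ejects 2. So w(5) = 2. P is now [[1, 3, 4], [5]].
Step i=4: Q has 4 at row 2, column 1; remove 5 from row 2 of P and reverse-bump: 5 enters row 1 and ejects 4. So w(4) = 4. P is now [[1, 3, 5]].
Step i=3: Q has 3 at row 1, column 3; remove that cell from P, ejecting 5. So w(3) = 5. P is now [[1, 3]].
Step i=2: Q has 2 at row 1, column 2; remove that cell from P, ejecting 3. So w(2) = 3. P is now [[1]].
Step i=1: Q has 1 at row 1, column 1; remove that cell from P, ejecting 1. So w(1) = 1. P is now [].

So w = 1 3 5 4 2.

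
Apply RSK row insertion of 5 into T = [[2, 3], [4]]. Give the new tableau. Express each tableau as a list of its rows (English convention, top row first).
[[2, 3, 5], [4]]

5 is larger than every entry of row 1, so it is appended to row 1. The new tableau is [[2, 3, 5], [4]].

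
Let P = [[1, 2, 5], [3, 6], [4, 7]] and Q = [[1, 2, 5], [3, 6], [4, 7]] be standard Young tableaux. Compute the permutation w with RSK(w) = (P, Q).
1 4 3 2 7 6 5

Reverse the RSK construction: for i from n down to 1, find the cell of Q containing i, remove the entry at that cell from P, and reverse-bump it up through P; the value ejected from row 1 is w(i).

Step i=7: Q has 7 at row 3, column 2; remove 7 from row 3 of P and reverse-bump: 7 enters row 2 and ejects 6; 6 enters row 1 and ejects 5. So w(7) = 5. P is now [[1, 2, 6], [3, 7], [4]].
Step i=6: Q has 6 at row 2, column 2; remove 7 from row 2 of P and reverse-bump: 7 enters row 1 and ejects 6. So w(6) = 6. P is now [[1, 2, 7], [3], [4]].
Step i=5: Q has 5 at row 1, column 3; remove that cell from P, ejecting 7. So w(5) = 7. P is now [[1, 2], [3], [4]].
Step i=4: Q has 4 at row 3, column 1; remove 4 from row 3 of P and reverse-bump: 4 enters row 2 and ejects 3; 3 enters row 1 and ejects 2. So w(4) = 2. P is now [[1, 3], [4]].
Step i=3: Q has 3 at row 2, column 1; remove 4 from row 2 of P and reverse-bump: 4 enters row 1 and ejects 3. So w(3) = 3. P is now [[1, 4]].
Step i=2: Q has 2 at row 1, column 2; remove that cell from P, ejecting 4. So w(2) = 4. P is now [[1]].
Step i=1: Q has 1 at row 1, column 1; remove that cell from P, ejecting 1. So w(1) = 1. P is now [].

So w = 1 4 3 2 7 6 5.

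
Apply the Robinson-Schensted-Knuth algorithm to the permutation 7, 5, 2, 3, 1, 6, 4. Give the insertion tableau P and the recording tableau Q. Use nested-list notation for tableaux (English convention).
Insert each entry of the permutation into P by Schensted row insertion, recording in Q the position of each new cell.

Insert 7: appended to row 1. P = [[7]].
Insert 5: 5 bumps 7 from row 1; 7 starts row 2. P = [[5], [7]].
Insert 2: 2 bumps 5 from row 1; 5 bumps 7 from row 2; 7 starts row 3. P = [[2], [5], [7]].
Insert 3: appended to row 1. P = [[2, 3], [5], [7]].
Insert 1: 1 bumps 2 from row 1; 2 bumps 5 from row 2; 5 bumps 7 from row 3; 7 starts row 4. P = [[1, 3], [2], [5], [7]].
Insert 6: appended to row 1. P = [[1, 3, 6], [2], [5], [7]].
Insert 4: 4 bumps 6 from row 1; 6 appends to row 2. P = [[1, 3, 4], [2, 6], [5], [7]].

So P = [[1, 3, 4], [2, 6], [5], [7]], Q = [[1, 4, 6], [2, 7], [3], [5]].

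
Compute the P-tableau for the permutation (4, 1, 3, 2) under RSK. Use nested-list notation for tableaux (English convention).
P = [[1, 2], [3], [4]]

After inserting 4: P = [[4]].
After inserting 1: P = [[1], [4]].
After inserting 3: P = [[1, 3], [4]].
After inserting 2: P = [[1, 2], [3], [4]].

So P = [[1, 2], [3], [4]].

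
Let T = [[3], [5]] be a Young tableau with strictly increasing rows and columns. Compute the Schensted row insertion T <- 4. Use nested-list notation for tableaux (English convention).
[[3, 4], [5]]

4 is larger than every entry of row 1, so it is appended to row 1. The new tableau is [[3, 4], [5]].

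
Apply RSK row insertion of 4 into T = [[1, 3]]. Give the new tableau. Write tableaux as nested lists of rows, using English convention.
4 is larger than every entry of row 1, so it is appended to row 1. The new tableau is [[1, 3, 4]].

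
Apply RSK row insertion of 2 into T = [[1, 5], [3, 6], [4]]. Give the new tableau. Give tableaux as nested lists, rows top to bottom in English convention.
[[1, 2], [3, 5], [4, 6]]

In row 1, 2 replaces 5 (the leftmost entry greater than 2); 5 is bumped to row 2. In row 2, 5 replaces 6 (the leftmost entry greater than 5); 6 is bumped to row 3. 6 is appended to row 3. The new tableau is [[1, 2], [3, 5], [4, 6]].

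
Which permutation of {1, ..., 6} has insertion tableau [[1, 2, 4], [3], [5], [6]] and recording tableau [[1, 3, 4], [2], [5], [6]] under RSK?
6 1 3 5 4 2

Reverse the RSK construction: for i from n down to 1, find the cell of Q containing i, remove the entry at that cell from P, and reverse-bump it up through P; the value ejected from row 1 is w(i).

Step i=6: Q has 6 at row 4, column 1; remove 6 from row 4 of P and reverse-bump: 6 enters row 3 and ejects 5; 5 enters row 2 and ejects 3; 3 enters row 1 and ejects 2. So w(6) = 2. P is now [[1, 3, 4], [5], [6]].
Step i=5: Q has 5 at row 3, column 1; remove 6 from row 3 of P and reverse-bump: 6 enters row 2 and ejects 5; 5 enters row 1 and ejects 4. So w(5) = 4. P is now [[1, 3, 5], [6]].
Step i=4: Q has 4 at row 1, column 3; remove that cell from P, ejecting 5. So w(4) = 5. P is now [[1, 3], [6]].
Step i=3: Q has 3 at row 1, column 2; remove that cell from P, ejecting 3. So w(3) = 3. P is now [[1], [6]].
Step i=2: Q has 2 at row 2, column 1; remove 6 from row 2 of P and reverse-bump: 6 enters row 1 and ejects 1. So w(2) = 1. P is now [[6]].
Step i=1: Q has 1 at row 1, column 1; remove that cell from P, ejecting 6. So w(1) = 6. P is now [].

So w = 6 1 3 5 4 2.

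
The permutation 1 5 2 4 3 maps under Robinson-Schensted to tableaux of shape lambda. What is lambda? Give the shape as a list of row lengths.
Row-insert each entry into an empty tableau.

After inserting 1: P = [[1]].
After inserting 5: P = [[1, 5]].
After inserting 2: P = [[1, 2], [5]].
After inserting 4: P = [[1, 2, 4], [5]].
After inserting 3: P = [[1, 2, 3], [4], [5]].

The final insertion tableau P = [[1, 2, 3], [4], [5]] has shape [3, 1, 1].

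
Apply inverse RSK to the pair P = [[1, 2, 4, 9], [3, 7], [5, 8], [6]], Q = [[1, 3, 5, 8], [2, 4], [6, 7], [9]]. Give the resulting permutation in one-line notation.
Reverse the RSK construction: for i from n down to 1, find the cell of Q containing i, remove the entry at that cell from P, and reverse-bump it up through P; the value ejected from row 1 is w(i).

Step i=9: Q has 9 at row 4, column 1; remove 6 from row 4 of P and reverse-bump: 6 enters row 3 and ejects 5; 5 enters row 2 and ejects 3; 3 enters row 1 and ejects 2. So w(9) = 2. P is now [[1, 3, 4, 9], [5, 7], [6, 8]].
Step i=8: Q has 8 at row 1, column 4; remove that cell from P, ejecting 9. So w(8) = 9. P is now [[1, 3, 4], [5, 7], [6, 8]].
Step i=7: Q has 7 at row 3, column 2; remove 8 from row 3 of P and reverse-bump: 8 enters row 2 and ejects 7; 7 enters row 1 and ejects 4. So w(7) = 4. P is now [[1, 3, 7], [5, 8], [6]].
Step i=6: Q has 6 at row 3, column 1; remove 6 from row 3 of P and reverse-bump: 6 enters row 2 and ejects 5; 5 enters row 1 and ejects 3. So w(6) = 3. P is now [[1, 5, 7], [6, 8]].
Step i=5: Q has 5 at row 1, column 3; remove that cell from P, ejecting 7. So w(5) = 7. P is now [[1, 5], [6, 8]].
Step i=4: Q has 4 at row 2, column 2; remove 8 from row 2 of P and reverse-bump: 8 enters row 1 and ejects 5. So w(4) = 5. P is now [[1, 8], [6]].
Step i=3: Q has 3 at row 1, column 2; remove that cell from P, ejecting 8. So w(3) = 8. P is now [[1], [6]].
Step i=2: Q has 2 at row 2, column 1; remove 6 from row 2 of P and reverse-bump: 6 enters row 1 and ejects 1. So w(2) = 1. P is now [[6]].
Step i=1: Q has 1 at row 1, column 1; remove that cell from P, ejecting 6. So w(1) = 6. P is now [].

So w = 6 1 8 5 7 3 4 9 2.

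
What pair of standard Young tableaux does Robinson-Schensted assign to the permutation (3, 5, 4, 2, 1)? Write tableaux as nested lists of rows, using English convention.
P = [[1, 4], [2], [3], [5]], Q = [[1, 2], [3], [4], [5]]

Insert each entry of the permutation into P by Schensted row insertion, recording in Q the position of each new cell.

After inserting 3: P = [[3]].
After inserting 5: P = [[3, 5]].
After inserting 4: P = [[3, 4], [5]].
After inserting 2: P = [[2, 4], [3], [5]].
After inserting 1: P = [[1, 4], [2], [3], [5]].

So P = [[1, 4], [2], [3], [5]], Q = [[1, 2], [3], [4], [5]].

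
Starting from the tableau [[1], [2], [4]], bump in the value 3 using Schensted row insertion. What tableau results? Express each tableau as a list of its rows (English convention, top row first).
3 is larger than every entry of row 1, so it is appended to row 1. The new tableau is [[1, 3], [2], [4]].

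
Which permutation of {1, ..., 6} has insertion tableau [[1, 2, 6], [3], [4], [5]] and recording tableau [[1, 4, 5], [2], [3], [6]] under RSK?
Reverse RSK: for i = n, n-1, ..., 1, locate i in Q, remove the corresponding corner cell from P, and reverse-bump its entry up through P; the value ejected from row 1 is w(i).

So w = 5 4 1 3 6 2.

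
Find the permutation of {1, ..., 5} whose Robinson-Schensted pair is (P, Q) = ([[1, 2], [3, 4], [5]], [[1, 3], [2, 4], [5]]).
Reverse the RSK construction: for i from n down to 1, find the cell of Q containing i, remove the entry at that cell from P, and reverse-bump it up through P; the value ejected from row 1 is w(i).

Step i=5: Q has 5 at row 3, column 1; remove 5 from row 3 of P and reverse-bump: 5 enters row 2 and ejects 4; 4 enters row 1 and ejects 2. So w(5) = 2. P is now [[1, 4], [3, 5]].
Step i=4: Q has 4 at row 2, column 2; remove 5 from row 2 of P and reverse-bump: 5 enters row 1 and ejects 4. So w(4) = 4. P is now [[1, 5], [3]].
Step i=3: Q has 3 at row 1, column 2; remove that cell from P, ejecting 5. So w(3) = 5. P is now [[1], [3]].
Step i=2: Q has 2 at row 2, column 1; remove 3 from row 2 of P and reverse-bump: 3 enters row 1 and ejects 1. So w(2) = 1. P is now [[3]].
Step i=1: Q has 1 at row 1, column 1; remove that cell from P, ejecting 3. So w(1) = 3. P is now [].

So w = 3 1 5 4 2.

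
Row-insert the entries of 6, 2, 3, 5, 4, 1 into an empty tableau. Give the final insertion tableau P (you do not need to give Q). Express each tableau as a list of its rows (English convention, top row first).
P = [[1, 3, 4], [2], [5], [6]]

Insert 6: appended to row 1. P = [[6]].
Insert 2: 2 bumps 6 from row 1; 6 starts row 2. P = [[2], [6]].
Insert 3: appended to row 1. P = [[2, 3], [6]].
Insert 5: appended to row 1. P = [[2, 3, 5], [6]].
Insert 4: 4 bumps 5 from row 1; 5 bumps 6 from row 2; 6 starts row 3. P = [[2, 3, 4], [5], [6]].
Insert 1: 1 bumps 2 from row 1; 2 bumps 5 from row 2; 5 bumps 6 from row 3; 6 starts row 4. P = [[1, 3, 4], [2], [5], [6]].

So P = [[1, 3, 4], [2], [5], [6]].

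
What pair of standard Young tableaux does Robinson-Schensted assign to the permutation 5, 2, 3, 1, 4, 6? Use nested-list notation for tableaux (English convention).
P = [[1, 3, 4, 6], [2], [5]], Q = [[1, 3, 5, 6], [2], [4]]

Insert each entry of the permutation into P by Schensted row insertion, recording in Q the position of each new cell.

After inserting 5: P = [[5]].
After inserting 2: P = [[2], [5]].
After inserting 3: P = [[2, 3], [5]].
After inserting 1: P = [[1, 3], [2], [5]].
After inserting 4: P = [[1, 3, 4], [2], [5]].
After inserting 6: P = [[1, 3, 4, 6], [2], [5]].

So P = [[1, 3, 4, 6], [2], [5]], Q = [[1, 3, 5, 6], [2], [4]].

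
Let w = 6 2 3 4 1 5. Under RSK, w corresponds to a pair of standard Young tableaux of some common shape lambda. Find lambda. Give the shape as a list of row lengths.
Row-insert each entry into an empty tableau.

After inserting 6: P = [[6]].
After inserting 2: P = [[2], [6]].
After inserting 3: P = [[2, 3], [6]].
After inserting 4: P = [[2, 3, 4], [6]].
After inserting 1: P = [[1, 3, 4], [2], [6]].
After inserting 5: P = [[1, 3, 4, 5], [2], [6]].

The final insertion tableau P = [[1, 3, 4, 5], [2], [6]] has shape [4, 1, 1].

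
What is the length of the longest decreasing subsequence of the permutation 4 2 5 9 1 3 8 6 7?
3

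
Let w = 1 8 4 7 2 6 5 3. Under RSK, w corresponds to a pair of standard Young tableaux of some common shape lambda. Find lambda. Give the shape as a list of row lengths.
Row-insert each entry into an empty tableau.

After inserting 1: P = [[1]].
After inserting 8: P = [[1, 8]].
After inserting 4: P = [[1, 4], [8]].
After inserting 7: P = [[1, 4, 7], [8]].
After inserting 2: P = [[1, 2, 7], [4], [8]].
After inserting 6: P = [[1, 2, 6], [4, 7], [8]].
After inserting 5: P = [[1, 2, 5], [4, 6], [7], [8]].
After inserting 3: P = [[1, 2, 3], [4, 5], [6], [7], [8]].

The final insertion tableau P = [[1, 2, 3], [4, 5], [6], [7], [8]] has shape [3, 2, 1, 1, 1].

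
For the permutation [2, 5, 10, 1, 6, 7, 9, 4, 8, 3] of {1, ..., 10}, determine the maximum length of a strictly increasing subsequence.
5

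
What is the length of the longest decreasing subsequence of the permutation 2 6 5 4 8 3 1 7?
5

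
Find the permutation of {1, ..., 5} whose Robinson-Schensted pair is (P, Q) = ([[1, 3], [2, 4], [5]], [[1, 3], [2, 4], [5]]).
Reverse the RSK construction: for i from n down to 1, find the cell of Q containing i, remove the entry at that cell from P, and reverse-bump it up through P; the value ejected from row 1 is w(i).

Step i=5: Q has 5 at row 3, column 1; remove 5 from row 3 of P and reverse-bump: 5 enters row 2 and ejects 4; 4 enters row 1 and ejects 3. So w(5) = 3. P is now [[1, 4], [2, 5]].
Step i=4: Q has 4 at row 2, column 2; remove 5 from row 2 of P and reverse-bump: 5 enters row 1 and ejects 4. So w(4) = 4. P is now [[1, 5], [2]].
Step i=3: Q has 3 at row 1, column 2; remove that cell from P, ejecting 5. So w(3) = 5. P is now [[1], [2]].
Step i=2: Q has 2 at row 2, column 1; remove 2 from row 2 of P and reverse-bump: 2 enters row 1 and ejects 1. So w(2) = 1. P is now [[2]].
Step i=1: Q has 1 at row 1, column 1; remove that cell from P, ejecting 2. So w(1) = 2. P is now [].

So w = 2 1 5 4 3.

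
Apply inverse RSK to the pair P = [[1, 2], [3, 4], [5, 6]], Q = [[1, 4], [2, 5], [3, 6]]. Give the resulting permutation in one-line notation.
5 3 1 6 4 2

Reverse the RSK construction: for i from n down to 1, find the cell of Q containing i, remove the entry at that cell from P, and reverse-bump it up through P; the value ejected from row 1 is w(i).

Step i=6: Q has 6 at row 3, column 2; remove 6 from row 3 of P and reverse-bump: 6 enters row 2 and ejects 4; 4 enters row 1 and ejects 2. So w(6) = 2. P is now [[1, 4], [3, 6], [5]].
Step i=5: Q has 5 at row 2, column 2; remove 6 from row 2 of P and reverse-bump: 6 enters row 1 and ejects 4. So w(5) = 4. P is now [[1, 6], [3], [5]].
Step i=4: Q has 4 at row 1, column 2; remove that cell from P, ejecting 6. So w(4) = 6. P is now [[1], [3], [5]].
Step i=3: Q has 3 at row 3, column 1; remove 5 from row 3 of P and reverse-bump: 5 enters row 2 and ejects 3; 3 enters row 1 and ejects 1. So w(3) = 1. P is now [[3], [5]].
Step i=2: Q has 2 at row 2, column 1; remove 5 from row 2 of P and reverse-bump: 5 enters row 1 and ejects 3. So w(2) = 3. P is now [[5]].
Step i=1: Q has 1 at row 1, column 1; remove that cell from P, ejecting 5. So w(1) = 5. P is now [].

So w = 5 3 1 6 4 2.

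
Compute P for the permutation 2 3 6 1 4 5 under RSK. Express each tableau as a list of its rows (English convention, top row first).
P = [[1, 3, 4, 5], [2, 6]]

Insert 2: appended to row 1. P = [[2]].
Insert 3: appended to row 1. P = [[2, 3]].
Insert 6: appended to row 1. P = [[2, 3, 6]].
Insert 1: 1 bumps 2 from row 1; 2 starts row 2. P = [[1, 3, 6], [2]].
Insert 4: 4 bumps 6 from row 1; 6 appends to row 2. P = [[1, 3, 4], [2, 6]].
Insert 5: appended to row 1. P = [[1, 3, 4, 5], [2, 6]].

So P = [[1, 3, 4, 5], [2, 6]].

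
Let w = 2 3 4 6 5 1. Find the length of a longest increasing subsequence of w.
4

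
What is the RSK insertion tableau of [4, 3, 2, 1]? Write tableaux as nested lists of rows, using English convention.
Insert 4: appended to row 1. P = [[4]].
Insert 3: 3 bumps 4 from row 1; 4 starts row 2. P = [[3], [4]].
Insert 2: 2 bumps 3 from row 1; 3 bumps 4 from row 2; 4 starts row 3. P = [[2], [3], [4]].
Insert 1: 1 bumps 2 from row 1; 2 bumps 3 from row 2; 3 bumps 4 from row 3; 4 starts row 4. P = [[1], [2], [3], [4]].

So P = [[1], [2], [3], [4]].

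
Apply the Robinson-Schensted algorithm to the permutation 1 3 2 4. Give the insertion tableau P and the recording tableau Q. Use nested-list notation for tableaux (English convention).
Insert each entry of the permutation into P by Schensted row insertion, recording in Q the position of each new cell.

Insert 1: appended to row 1. P = [[1]], Q = [[1]].
Insert 3: appended to row 1. P = [[1, 3]], Q = [[1, 2]].
Insert 2: 2 bumps 3 from row 1; 3 starts row 2. P = [[1, 2], [3]], Q = [[1, 2], [3]].
Insert 4: appended to row 1. P = [[1, 2, 4], [3]], Q = [[1, 2, 4], [3]].

So P = [[1, 2, 4], [3]], Q = [[1, 2, 4], [3]].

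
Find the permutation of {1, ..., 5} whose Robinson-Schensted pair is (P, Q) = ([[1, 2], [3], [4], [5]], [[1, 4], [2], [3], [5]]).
5 4 1 3 2

Reverse RSK: for i = n, n-1, ..., 1, locate i in Q, remove the corresponding corner cell from P, and reverse-bump its entry up through P; the value ejected from row 1 is w(i).

So w = 5 4 1 3 2.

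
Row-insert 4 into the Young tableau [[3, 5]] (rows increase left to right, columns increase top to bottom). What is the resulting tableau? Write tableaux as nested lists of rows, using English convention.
[[3, 4], [5]]

In row 1, 4 replaces 5 (the leftmost entry greater than 4); 5 is bumped to row 2. 5 starts a new row 2. The new tableau is [[3, 4], [5]].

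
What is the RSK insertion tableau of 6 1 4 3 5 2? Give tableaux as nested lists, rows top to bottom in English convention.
P = [[1, 2, 5], [3], [4], [6]]

Insert 6: appended to row 1. P = [[6]].
Insert 1: 1 bumps 6 from row 1; 6 starts row 2. P = [[1], [6]].
Insert 4: appended to row 1. P = [[1, 4], [6]].
Insert 3: 3 bumps 4 from row 1; 4 bumps 6 from row 2; 6 starts row 3. P = [[1, 3], [4], [6]].
Insert 5: appended to row 1. P = [[1, 3, 5], [4], [6]].
Insert 2: 2 bumps 3 from row 1; 3 bumps 4 from row 2; 4 bumps 6 from row 3; 6 starts row 4. P = [[1, 2, 5], [3], [4], [6]].

So P = [[1, 2, 5], [3], [4], [6]].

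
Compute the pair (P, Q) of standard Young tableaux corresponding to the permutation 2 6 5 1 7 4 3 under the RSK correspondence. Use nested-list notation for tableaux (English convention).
P = [[1, 3, 7], [2, 4], [5], [6]], Q = [[1, 2, 5], [3, 6], [4], [7]]

Insert each entry of the permutation into P by Schensted row insertion, recording in Q the position of each new cell.

Insert 2: appended to row 1. P = [[2]].
Insert 6: appended to row 1. P = [[2, 6]].
Insert 5: 5 bumps 6 from row 1; 6 starts row 2. P = [[2, 5], [6]].
Insert 1: 1 bumps 2 from row 1; 2 bumps 6 from row 2; 6 starts row 3. P = [[1, 5], [2], [6]].
Insert 7: appended to row 1. P = [[1, 5, 7], [2], [6]].
Insert 4: 4 bumps 5 from row 1; 5 appends to row 2. P = [[1, 4, 7], [2, 5], [6]].
Insert 3: 3 bumps 4 from row 1; 4 bumps 5 from row 2; 5 bumps 6 from row 3; 6 starts row 4. P = [[1, 3, 7], [2, 4], [5], [6]].

So P = [[1, 3, 7], [2, 4], [5], [6]], Q = [[1, 2, 5], [3, 6], [4], [7]].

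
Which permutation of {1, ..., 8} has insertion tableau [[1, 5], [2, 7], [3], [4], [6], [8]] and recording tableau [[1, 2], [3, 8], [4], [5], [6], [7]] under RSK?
Reverse the RSK construction: for i from n down to 1, find the cell of Q containing i, remove the entry at that cell from P, and reverse-bump it up through P; the value ejected from row 1 is w(i).

Step i=8: Q has 8 at row 2, column 2; remove 7 from row 2 of P and reverse-bump: 7 enters row 1 and ejects 5. So w(8) = 5. P is now [[1, 7], [2], [3], [4], [6], [8]].
Step i=7: Q has 7 at row 6, column 1; remove 8 from row 6 of P and reverse-bump: 8 enters row 5 and ejects 6; 6 enters row 4 and ejects 4; 4 enters row 3 and ejects 3; 3 enters row 2 and ejects 2; 2 enters row 1 and ejects 1. So w(7) = 1. P is now [[2, 7], [3], [4], [6], [8]].
Step i=6: Q has 6 at row 5, column 1; remove 8 from row 5 of P and reverse-bump: 8 enters row 4 and ejects 6; 6 enters row 3 and ejects 4; 4 enters row 2 and ejects 3; 3 enters row 1 and ejects 2. So w(6) = 2. P is now [[3, 7], [4], [6], [8]].
Step i=5: Q has 5 at row 4, column 1; remove 8 from row 4 of P and reverse-bump: 8 enters row 3 and ejects 6; 6 enters row 2 and ejects 4; 4 enters row 1 and ejects 3. So w(5) = 3. P is now [[4, 7], [6], [8]].
Step i=4: Q has 4 at row 3, column 1; remove 8 from row 3 of P and reverse-bump: 8 enters row 2 and ejects 6; 6 enters row 1 and ejects 4. So w(4) = 4. P is now [[6, 7], [8]].
Step i=3: Q has 3 at row 2, column 1; remove 8 from row 2 of P and reverse-bump: 8 enters row 1 and ejects 7. So w(3) = 7. P is now [[6, 8]].
Step i=2: Q has 2 at row 1, column 2; remove that cell from P, ejecting 8. So w(2) = 8. P is now [[6]].
Step i=1: Q has 1 at row 1, column 1; remove that cell from P, ejecting 6. So w(1) = 6. P is now [].

So w = 6 8 7 4 3 2 1 5.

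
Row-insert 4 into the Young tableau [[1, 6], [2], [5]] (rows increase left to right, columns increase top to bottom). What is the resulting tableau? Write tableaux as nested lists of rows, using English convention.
[[1, 4], [2, 6], [5]]

In row 1, 4 replaces 6 (the leftmost entry greater than 4); 6 is bumped to row 2. 6 is appended to row 2. The new tableau is [[1, 4], [2, 6], [5]].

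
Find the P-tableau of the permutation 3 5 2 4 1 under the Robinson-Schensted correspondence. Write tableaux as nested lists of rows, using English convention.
Insert 3: appended to row 1. P = [[3]].
Insert 5: appended to row 1. P = [[3, 5]].
Insert 2: 2 bumps 3 from row 1; 3 starts row 2. P = [[2, 5], [3]].
Insert 4: 4 bumps 5 from row 1; 5 appends to row 2. P = [[2, 4], [3, 5]].
Insert 1: 1 bumps 2 from row 1; 2 bumps 3 from row 2; 3 starts row 3. P = [[1, 4], [2, 5], [3]].

So P = [[1, 4], [2, 5], [3]].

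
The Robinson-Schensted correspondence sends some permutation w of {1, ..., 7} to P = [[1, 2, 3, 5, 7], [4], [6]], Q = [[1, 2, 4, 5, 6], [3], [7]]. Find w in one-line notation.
1 6 2 4 5 7 3

Reverse RSK: for i = n, n-1, ..., 1, locate i in Q, remove the corresponding corner cell from P, and reverse-bump its entry up through P; the value ejected from row 1 is w(i).

So w = 1 6 2 4 5 7 3.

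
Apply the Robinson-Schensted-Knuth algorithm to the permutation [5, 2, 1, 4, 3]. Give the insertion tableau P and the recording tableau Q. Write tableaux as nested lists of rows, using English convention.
Insert each entry of the permutation into P by Schensted row insertion, recording in Q the position of each new cell.

After inserting 5: P = [[5]].
After inserting 2: P = [[2], [5]].
After inserting 1: P = [[1], [2], [5]].
After inserting 4: P = [[1, 4], [2], [5]].
After inserting 3: P = [[1, 3], [2, 4], [5]].

So P = [[1, 3], [2, 4], [5]], Q = [[1, 4], [2, 5], [3]].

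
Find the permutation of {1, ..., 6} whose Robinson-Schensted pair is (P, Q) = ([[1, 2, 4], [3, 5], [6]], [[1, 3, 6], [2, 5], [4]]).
Reverse the RSK construction: for i from n down to 1, find the cell of Q containing i, remove the entry at that cell from P, and reverse-bump it up through P; the value ejected from row 1 is w(i).

Step i=6: Q has 6 at row 1, column 3; remove that cell from P, ejecting 4. So w(6) = 4. P is now [[1, 2], [3, 5], [6]].
Step i=5: Q has 5 at row 2, column 2; remove 5 from row 2 of P and reverse-bump: 5 enters row 1 and ejects 2. So w(5) = 2. P is now [[1, 5], [3], [6]].
Step i=4: Q has 4 at row 3, column 1; remove 6 from row 3 of P and reverse-bump: 6 enters row 2 and ejects 3; 3 enters row 1 and ejects 1. So w(4) = 1. P is now [[3, 5], [6]].
Step i=3: Q has 3 at row 1, column 2; remove that cell from P, ejecting 5. So w(3) = 5. P is now [[3], [6]].
Step i=2: Q has 2 at row 2, column 1; remove 6 from row 2 of P and reverse-bump: 6 enters row 1 and ejects 3. So w(2) = 3. P is now [[6]].
Step i=1: Q has 1 at row 1, column 1; remove that cell from P, ejecting 6. So w(1) = 6. P is now [].

So w = 6 3 5 1 2 4.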